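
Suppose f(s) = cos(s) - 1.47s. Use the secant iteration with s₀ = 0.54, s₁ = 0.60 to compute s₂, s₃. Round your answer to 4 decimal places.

f(0.54) = 0.063909, f(0.60) = -0.056664
s₂ = 0.600000 − (-0.056664)·(0.600000 − 0.540000) / (-0.056664 − 0.063909) = 0.600000 − (-0.003400)/(-0.120573) = 0.571802
f(0.571802) = 0.000377
s₃ = 0.571802 − 0.000377·(0.571802 − 0.600000) / (0.000377 − (-0.056664)) = 0.571802 − (-0.000011)/(0.057042) = 0.571989

0.5718, 0.5720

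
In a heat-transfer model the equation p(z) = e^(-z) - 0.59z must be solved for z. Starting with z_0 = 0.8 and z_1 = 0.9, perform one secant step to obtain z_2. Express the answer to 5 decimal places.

p(0.8) = -0.0226710, p(0.9) = -0.1244303
z_2 = 0.9000000 − (-0.1244303)·(0.9000000 − 0.8000000) / (-0.1244303 − (-0.0226710)) = 0.9000000 − (-0.0124430)/(-0.1017593) = 0.7777209

0.77772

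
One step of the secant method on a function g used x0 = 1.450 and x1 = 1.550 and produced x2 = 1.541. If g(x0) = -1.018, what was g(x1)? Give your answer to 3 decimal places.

The secant line through (1.450, -1.018) and (1.550, g(x1)) crosses zero at x2 = 1.541.
So (1.450, -1.018), (1.550, g(x1)), (1.541, 0) are collinear:
g(x1) = -1.018 · (1.550 − 1.541) / (1.450 − 1.541) = -1.018 · (0.00900)/(-0.09100) = 0.10068

0.101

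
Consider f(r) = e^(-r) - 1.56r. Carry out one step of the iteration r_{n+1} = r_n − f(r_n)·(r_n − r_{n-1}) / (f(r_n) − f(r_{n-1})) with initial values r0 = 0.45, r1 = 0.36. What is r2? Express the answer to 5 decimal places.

f(0.45) = -0.0643718, f(0.36) = 0.1360763
r2 = 0.3600000 − 0.1360763·(0.3600000 − 0.4500000) / (0.1360763 − (-0.0643718)) = 0.3600000 − (-0.0122469)/(0.2004482) = 0.4210974

0.42110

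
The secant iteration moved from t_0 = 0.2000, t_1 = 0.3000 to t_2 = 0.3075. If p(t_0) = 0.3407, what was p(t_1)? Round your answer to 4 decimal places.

The secant line through (0.2000, 0.3407) and (0.3000, p(t_1)) crosses zero at t_2 = 0.3075.
So (0.2000, 0.3407), (0.3000, p(t_1)), (0.3075, 0) are collinear:
p(t_1) = 0.3407 · (0.3000 − 0.3075) / (0.2000 − 0.3075) = 0.3407 · (-0.007500)/(-0.107500) = 0.023770

0.0238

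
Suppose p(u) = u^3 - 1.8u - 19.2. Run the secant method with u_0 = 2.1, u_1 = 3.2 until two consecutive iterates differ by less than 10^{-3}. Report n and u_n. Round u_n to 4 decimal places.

p(2.1) = -13.719000, p(3.2) = 7.808000
u_2 = 3.200000 − 7.808000·(1.100000)/(21.527000) = 2.801022;  |Δ| = 0.398978
p(2.801022) = -2.265794
u_3 = 2.801022 − (-2.265794)·(-0.398978)/(-10.073794) = 2.890760;  |Δ| = 0.089738
p(2.890760) = -0.246752
u_4 = 2.890760 − (-0.246752)·(0.089738)/(2.019042) = 2.901727;  |Δ| = 0.010967
p(2.901727) = 0.009491
u_5 = 2.901727 − 0.009491·(0.010967)/(0.256243) = 2.901321;  |Δ| = 0.000406
|u_5 − u_4| = 0.000406 < 10^{-3}

n = 5, u_n = 2.9013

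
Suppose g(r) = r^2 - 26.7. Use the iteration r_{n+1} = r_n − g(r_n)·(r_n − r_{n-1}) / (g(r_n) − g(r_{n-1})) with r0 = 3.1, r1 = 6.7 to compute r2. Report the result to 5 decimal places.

4.84388

g(3.1) = -17.0900000, g(6.7) = 18.1900000
r2 = 6.7000000 − 18.1900000·(6.7000000 − 3.1000000) / (18.1900000 − (-17.0900000)) = 6.7000000 − (65.4840000)/(35.2800000) = 4.8438776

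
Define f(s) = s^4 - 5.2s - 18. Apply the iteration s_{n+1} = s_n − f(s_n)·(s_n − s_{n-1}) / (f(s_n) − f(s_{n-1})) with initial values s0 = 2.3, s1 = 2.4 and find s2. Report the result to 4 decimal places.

f(2.3) = -1.975900, f(2.4) = 2.697600
s2 = 2.400000 − 2.697600·(2.400000 − 2.300000) / (2.697600 − (-1.975900)) = 2.400000 − (0.269760)/(4.673500) = 2.342279

2.3423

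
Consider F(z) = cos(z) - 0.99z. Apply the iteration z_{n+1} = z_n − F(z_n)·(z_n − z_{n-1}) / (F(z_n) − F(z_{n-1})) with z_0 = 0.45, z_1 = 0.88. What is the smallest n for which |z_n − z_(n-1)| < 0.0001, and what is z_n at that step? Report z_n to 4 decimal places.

n = 5, z_n = 0.7435

F(0.45) = 0.454947, F(0.88) = -0.234049
z_2 = 0.880000 − (-0.234049)·(0.430000)/(-0.688996) = 0.733931;  |Δ| = 0.146069
F(0.733931) = 0.015956
z_3 = 0.733931 − 0.015956·(-0.146069)/(0.250004) = 0.743253;  |Δ| = 0.009322
F(0.743253) = 0.000450
z_4 = 0.743253 − 0.000450·(0.009322)/(-0.015505) = 0.743524;  |Δ| = 0.000271
F(0.743524) = -0.000001
z_5 = 0.743524 − (-0.000001)·(0.000271)/(-0.000451) = 0.743523;  |Δ| = 0.000001
|z_5 − z_4| = 0.000001 < 0.0001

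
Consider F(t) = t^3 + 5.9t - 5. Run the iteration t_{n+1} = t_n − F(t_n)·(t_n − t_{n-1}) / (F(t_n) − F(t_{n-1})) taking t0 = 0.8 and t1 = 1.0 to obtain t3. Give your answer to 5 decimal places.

F(0.8) = 0.2320000, F(1.0) = 1.9000000
t2 = 1.0000000 − 1.9000000·(1.0000000 − 0.8000000) / (1.9000000 − 0.2320000) = 1.0000000 − (0.3800000)/(1.6680000) = 0.7721823
F(0.7721823) = 0.0163009
t3 = 0.7721823 − 0.0163009·(0.7721823 − 1.0000000) / (0.0163009 − 1.9000000) = 0.7721823 − (-0.0037136)/(-1.8836991) = 0.7702108

0.77021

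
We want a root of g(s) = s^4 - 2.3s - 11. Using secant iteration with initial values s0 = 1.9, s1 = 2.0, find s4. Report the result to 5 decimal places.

g(1.9) = -2.3379000, g(2.0) = 0.4000000
s2 = 2.0000000 − 0.4000000·(2.0000000 − 1.9000000) / (0.4000000 − (-2.3379000)) = 2.0000000 − (0.0400000)/(2.7379000) = 1.9853903
g(1.9853903) = -0.0288114
s3 = 1.9853903 − (-0.0288114)·(1.9853903 − 2.0000000) / (-0.0288114 − 0.4000000) = 1.9853903 − (0.0004209)/(-0.4288114) = 1.9863719
g(1.9863719) = -0.0003180
s4 = 1.9863719 − (-0.0003180)·(1.9863719 − 1.9853903) / (-0.0003180 − (-0.0288114)) = 1.9863719 − (-0.0000003)/(0.0284934) = 1.9863828

1.98638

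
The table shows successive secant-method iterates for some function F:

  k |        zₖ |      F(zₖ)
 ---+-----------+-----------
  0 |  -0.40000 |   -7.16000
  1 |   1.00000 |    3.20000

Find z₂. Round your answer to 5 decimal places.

0.56757

z₂ = 1.00000 − 3.20000·(1.00000 − (-0.40000)) / (3.20000 − (-7.16000))
   = 1.00000 − (4.4800000)/(10.3600000) = 0.5675676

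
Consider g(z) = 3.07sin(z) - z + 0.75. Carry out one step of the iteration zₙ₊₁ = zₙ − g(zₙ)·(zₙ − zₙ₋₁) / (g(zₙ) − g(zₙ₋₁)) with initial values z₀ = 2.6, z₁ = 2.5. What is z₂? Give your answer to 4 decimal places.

g(2.6) = -0.267411, g(2.5) = 0.087309
z₂ = 2.500000 − 0.087309·(2.500000 − 2.600000) / (0.087309 − (-0.267411)) = 2.500000 − (-0.008731)/(0.354720) = 2.524614

2.5246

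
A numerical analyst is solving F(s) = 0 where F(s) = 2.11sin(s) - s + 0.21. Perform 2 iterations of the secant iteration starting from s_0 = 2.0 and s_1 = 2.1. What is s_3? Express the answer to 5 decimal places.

F(2.0) = 0.1286176, F(2.1) = -0.0686282
s_2 = 2.1000000 − (-0.0686282)·(2.1000000 − 2.0000000) / (-0.0686282 − 0.1286176) = 2.1000000 − (-0.0068628)/(-0.1972458) = 2.0652067
F(2.0652067) = 0.0021179
s_3 = 2.0652067 − 0.0021179·(2.0652067 − 2.1000000) / (0.0021179 − (-0.0686282)) = 2.0652067 − (-0.0000737)/(0.0707461) = 2.0662483

2.06625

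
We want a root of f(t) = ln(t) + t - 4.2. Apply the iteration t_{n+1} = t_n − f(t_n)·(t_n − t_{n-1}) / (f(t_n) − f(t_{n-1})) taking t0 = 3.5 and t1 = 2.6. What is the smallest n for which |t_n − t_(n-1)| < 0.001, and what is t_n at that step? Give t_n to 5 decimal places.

n = 4, t_n = 3.07628

f(3.5) = 0.5527630, f(2.6) = -0.6444886
t2 = 2.6000000 − (-0.6444886)·(-0.9000000)/(-1.1972515) = 3.0844761;  |Δ| = 0.4844761
f(3.0844761) = 0.0108579
t3 = 3.0844761 − 0.0108579·(0.4844761)/(0.6553464) = 3.0764492;  |Δ| = 0.0080269
f(3.0764492) = 0.0002253
t4 = 3.0764492 − 0.0002253·(-0.0080269)/(-0.0106326) = 3.0762791;  |Δ| = 0.0001701
|t4 − t3| = 0.0001701 < 0.001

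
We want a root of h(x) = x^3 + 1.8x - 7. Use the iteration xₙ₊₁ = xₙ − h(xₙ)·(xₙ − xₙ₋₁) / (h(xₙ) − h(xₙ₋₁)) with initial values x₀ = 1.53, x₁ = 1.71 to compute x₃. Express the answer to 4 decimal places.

h(1.53) = -0.664423, h(1.71) = 1.078211
x₂ = 1.710000 − 1.078211·(1.710000 − 1.530000) / (1.078211 − (-0.664423)) = 1.710000 − (0.194078)/(1.742634) = 1.598630
h(1.598630) = -0.036983
x₃ = 1.598630 − (-0.036983)·(1.598630 − 1.710000) / (-0.036983 − 1.078211) = 1.598630 − (0.004119)/(-1.115194) = 1.602323

1.6023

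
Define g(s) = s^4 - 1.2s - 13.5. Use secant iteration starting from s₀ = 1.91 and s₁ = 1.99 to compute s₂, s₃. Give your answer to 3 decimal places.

1.997, 1.997

g(1.91) = -2.48337, g(1.99) = -0.20561
s₂ = 1.99000 − (-0.20561)·(1.99000 − 1.91000) / (-0.20561 − (-2.48337)) = 1.99000 − (-0.01645)/(2.27776) = 1.99722
g(1.99722) = 0.01460
s₃ = 1.99722 − 0.01460·(1.99722 − 1.99000) / (0.01460 − (-0.20561)) = 1.99722 − (0.00011)/(0.22021) = 1.99674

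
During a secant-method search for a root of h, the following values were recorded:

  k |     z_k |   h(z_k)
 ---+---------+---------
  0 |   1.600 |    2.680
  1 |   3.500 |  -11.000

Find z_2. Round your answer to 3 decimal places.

1.972

z_2 = 3.500 − (-11.000)·(3.500 − 1.600) / (-11.000 − 2.680)
   = 3.500 − (-20.90000)/(-13.68000) = 1.97222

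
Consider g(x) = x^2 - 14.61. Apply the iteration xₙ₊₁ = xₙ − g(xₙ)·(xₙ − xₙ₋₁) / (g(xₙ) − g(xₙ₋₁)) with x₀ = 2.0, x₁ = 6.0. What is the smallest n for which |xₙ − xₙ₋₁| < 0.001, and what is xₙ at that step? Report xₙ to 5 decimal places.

g(2.0) = -10.6100000, g(6.0) = 21.3900000
x₂ = 6.0000000 − 21.3900000·(4.0000000)/(32.0000000) = 3.3262500;  |Δ| = 2.6737500
g(3.3262500) = -3.5460609
x₃ = 3.3262500 − (-3.5460609)·(-2.6737500)/(-24.9360609) = 3.7064737;  |Δ| = 0.3802237
g(3.7064737) = -0.8720530
x₄ = 3.7064737 − (-0.8720530)·(0.3802237)/(2.6740080) = 3.8304730;  |Δ| = 0.1239993
g(3.8304730) = 0.0625233
x₅ = 3.8304730 − 0.0625233·(0.1239993)/(0.9345763) = 3.8221774;  |Δ| = 0.0082956
g(3.8221774) = -0.0009598
x₆ = 3.8221774 − (-0.0009598)·(-0.0082956)/(-0.0634831) = 3.8223028;  |Δ| = 0.0001254
|x₆ − x₅| = 0.0001254 < 0.001

n = 6, xₙ = 3.82230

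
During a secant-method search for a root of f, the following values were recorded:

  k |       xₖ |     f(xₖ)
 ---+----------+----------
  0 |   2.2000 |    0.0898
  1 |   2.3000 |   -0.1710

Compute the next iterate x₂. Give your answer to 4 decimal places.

2.2344

x₂ = 2.3000 − (-0.1710)·(2.3000 − 2.2000) / (-0.1710 − 0.0898)
   = 2.3000 − (-0.017100)/(-0.260800) = 2.234433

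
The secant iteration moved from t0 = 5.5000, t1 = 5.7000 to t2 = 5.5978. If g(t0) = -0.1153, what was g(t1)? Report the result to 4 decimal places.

The secant line through (5.5000, -0.1153) and (5.7000, g(t1)) crosses zero at t2 = 5.5978.
So (5.5000, -0.1153), (5.7000, g(t1)), (5.5978, 0) are collinear:
g(t1) = -0.1153 · (5.7000 − 5.5978) / (5.5000 − 5.5978) = -0.1153 · (0.102200)/(-0.097800) = 0.120487

0.1205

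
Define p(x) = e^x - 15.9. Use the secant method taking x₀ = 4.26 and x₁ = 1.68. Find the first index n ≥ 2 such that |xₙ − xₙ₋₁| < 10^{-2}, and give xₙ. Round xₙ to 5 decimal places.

n = 7, xₙ = 2.76625

p(4.26) = 54.9099835, p(1.68) = -10.5344440
x₂ = 1.6800000 − (-10.5344440)·(-2.5800000)/(-65.4444275) = 2.0952969;  |Δ| = 0.4152969
p(2.0952969) = -7.7721465
x₃ = 2.0952969 − (-7.7721465)·(0.4152969)/(2.7622975) = 3.2637981;  |Δ| = 1.1685012
p(3.2637981) = 10.2486642
x₄ = 3.2637981 − 10.2486642·(1.1685012)/(18.0208107) = 2.5992566;  |Δ| = 0.6645415
p(2.5992566) = -2.4462673
x₅ = 2.5992566 − (-2.4462673)·(-0.6645415)/(-12.6949315) = 2.7273113;  |Δ| = 0.1280547
p(2.7273113) = -0.6082826
x₆ = 2.7273113 − (-0.6082826)·(0.1280547)/(1.8379847) = 2.7696912;  |Δ| = 0.0423798
p(2.7696912) = 0.0537061
x₇ = 2.7696912 − 0.0537061·(0.0423798)/(0.6619888) = 2.7662530;  |Δ| = 0.0034382
|x₇ − x₆| = 0.0034382 < 10^{-2}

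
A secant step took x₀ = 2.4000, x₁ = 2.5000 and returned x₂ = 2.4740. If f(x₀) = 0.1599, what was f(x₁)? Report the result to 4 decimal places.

-0.0562

The secant line through (2.4000, 0.1599) and (2.5000, f(x₁)) crosses zero at x₂ = 2.4740.
So (2.4000, 0.1599), (2.5000, f(x₁)), (2.4740, 0) are collinear:
f(x₁) = 0.1599 · (2.5000 − 2.4740) / (2.4000 − 2.4740) = 0.1599 · (0.026000)/(-0.074000) = -0.056181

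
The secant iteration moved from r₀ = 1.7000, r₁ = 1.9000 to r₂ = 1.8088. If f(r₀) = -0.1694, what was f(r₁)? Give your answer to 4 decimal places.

0.1420

The secant line through (1.7000, -0.1694) and (1.9000, f(r₁)) crosses zero at r₂ = 1.8088.
So (1.7000, -0.1694), (1.9000, f(r₁)), (1.8088, 0) are collinear:
f(r₁) = -0.1694 · (1.9000 − 1.8088) / (1.7000 − 1.8088) = -0.1694 · (0.091200)/(-0.108800) = 0.141997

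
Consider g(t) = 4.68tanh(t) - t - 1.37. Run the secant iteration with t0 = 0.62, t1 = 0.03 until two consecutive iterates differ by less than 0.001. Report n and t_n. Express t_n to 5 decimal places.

g(0.62) = 0.5892792, g(0.03) = -1.2596421
t2 = 0.0300000 − (-1.2596421)·(-0.5900000)/(-1.8489213) = 0.4319581;  |Δ| = 0.4019581
g(0.4319581) = 0.1025979
t3 = 0.4319581 − 0.1025979·(0.4019581)/(1.3622400) = 0.4016844;  |Δ| = 0.0302737
g(0.4016844) = 0.0132173
t4 = 0.4016844 − 0.0132173·(-0.0302737)/(-0.0893805) = 0.3972076;  |Δ| = 0.0044768
g(0.3972076) = -0.0002402
t5 = 0.3972076 − (-0.0002402)·(-0.0044768)/(-0.0134575) = 0.3972875;  |Δ| = 0.0000799
|t5 − t4| = 0.0000799 < 0.001

n = 5, t_n = 0.39729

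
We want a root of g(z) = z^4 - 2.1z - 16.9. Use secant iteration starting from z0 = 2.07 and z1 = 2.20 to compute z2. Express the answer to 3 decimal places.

g(2.07) = -2.88663, g(2.20) = 1.90560
z2 = 2.20000 − 1.90560·(2.20000 − 2.07000) / (1.90560 − (-2.88663)) = 2.20000 − (0.24773)/(4.79223) = 2.14831

2.148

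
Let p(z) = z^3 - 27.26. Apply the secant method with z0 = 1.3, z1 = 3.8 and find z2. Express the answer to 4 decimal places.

2.4895

p(1.3) = -25.063000, p(3.8) = 27.612000
z2 = 3.800000 − 27.612000·(3.800000 − 1.300000) / (27.612000 − (-25.063000)) = 3.800000 − (69.030000)/(52.675000) = 2.489511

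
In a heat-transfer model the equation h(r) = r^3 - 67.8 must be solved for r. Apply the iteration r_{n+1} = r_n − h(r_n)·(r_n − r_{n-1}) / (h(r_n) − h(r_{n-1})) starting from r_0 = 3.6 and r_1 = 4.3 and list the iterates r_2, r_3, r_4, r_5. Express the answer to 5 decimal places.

h(3.6) = -21.1440000, h(4.3) = 11.7070000
r_2 = 4.3000000 − 11.7070000·(4.3000000 − 3.6000000) / (11.7070000 − (-21.1440000)) = 4.3000000 − (8.1949000)/(32.8510000) = 4.0505434
h(4.0505434) = -1.3431339
r_3 = 4.0505434 − (-1.3431339)·(4.0505434 − 4.3000000) / (-1.3431339 − 11.7070000) = 4.0505434 − (0.3350537)/(-13.0501339) = 4.0762177
h(4.0762177) = -0.0713975
r_4 = 4.0762177 − (-0.0713975)·(4.0762177 − 4.0505434) / (-0.0713975 − (-1.3431339)) = 4.0762177 − (-0.0018331)/(1.2717364) = 4.0776591
h(4.0776591) = 0.0004770
r_5 = 4.0776591 − 0.0004770·(4.0776591 − 4.0762177) / (0.0004770 − (-0.0713975)) = 4.0776591 − (0.0000007)/(0.0718745) = 4.0776495

4.05054, 4.07622, 4.07766, 4.07765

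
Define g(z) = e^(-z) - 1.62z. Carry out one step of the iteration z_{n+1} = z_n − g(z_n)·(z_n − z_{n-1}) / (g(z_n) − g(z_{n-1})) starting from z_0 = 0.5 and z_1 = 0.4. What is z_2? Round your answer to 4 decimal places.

0.4099

g(0.5) = -0.203469, g(0.4) = 0.022320
z_2 = 0.400000 − 0.022320·(0.400000 − 0.500000) / (0.022320 − (-0.203469)) = 0.400000 − (-0.002232)/(0.225789) = 0.409885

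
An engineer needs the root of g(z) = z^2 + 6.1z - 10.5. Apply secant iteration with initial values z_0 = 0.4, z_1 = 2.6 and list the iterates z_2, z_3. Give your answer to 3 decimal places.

g(0.4) = -7.90000, g(2.6) = 12.12000
z_2 = 2.60000 − 12.12000·(2.60000 − 0.40000) / (12.12000 − (-7.90000)) = 2.60000 − (26.66400)/(20.02000) = 1.26813
g(1.26813) = -1.15624
z_3 = 1.26813 − (-1.15624)·(1.26813 − 2.60000) / (-1.15624 − 12.12000) = 1.26813 − (1.53996)/(-13.27624) = 1.38413

1.268, 1.384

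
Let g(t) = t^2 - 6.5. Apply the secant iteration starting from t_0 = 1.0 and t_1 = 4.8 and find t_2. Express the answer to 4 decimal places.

g(1.0) = -5.500000, g(4.8) = 16.540000
t_2 = 4.800000 − 16.540000·(4.800000 − 1.000000) / (16.540000 − (-5.500000)) = 4.800000 − (62.852000)/(22.040000) = 1.948276

1.9483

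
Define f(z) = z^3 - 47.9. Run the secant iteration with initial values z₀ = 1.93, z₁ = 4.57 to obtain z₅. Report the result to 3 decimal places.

f(1.93) = -40.71094, f(4.57) = 47.54399
z₂ = 4.57000 − 47.54399·(4.57000 − 1.93000) / (47.54399 − (-40.71094)) = 4.57000 − (125.51614)/(88.25494) = 3.14780
f(3.14780) = -16.70956
z₃ = 3.14780 − (-16.70956)·(3.14780 − 4.57000) / (-16.70956 − 47.54399) = 3.14780 − (23.76433)/(-64.25355) = 3.51765
f(3.51765) = -4.37299
z₄ = 3.51765 − (-4.37299)·(3.51765 − 3.14780) / (-4.37299 − (-16.70956)) = 3.51765 − (-1.61736)/(12.33657) = 3.64876
f(3.64876) = 0.67740
z₅ = 3.64876 − 0.67740·(3.64876 − 3.51765) / (0.67740 − (-4.37299)) = 3.64876 − (0.08881)/(5.05039) = 3.63117

3.631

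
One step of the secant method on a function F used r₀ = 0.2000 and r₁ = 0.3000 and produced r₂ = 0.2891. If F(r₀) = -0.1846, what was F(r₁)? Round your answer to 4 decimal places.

The secant line through (0.2000, -0.1846) and (0.3000, F(r₁)) crosses zero at r₂ = 0.2891.
So (0.2000, -0.1846), (0.3000, F(r₁)), (0.2891, 0) are collinear:
F(r₁) = -0.1846 · (0.3000 − 0.2891) / (0.2000 − 0.2891) = -0.1846 · (0.010900)/(-0.089100) = 0.022583

0.0226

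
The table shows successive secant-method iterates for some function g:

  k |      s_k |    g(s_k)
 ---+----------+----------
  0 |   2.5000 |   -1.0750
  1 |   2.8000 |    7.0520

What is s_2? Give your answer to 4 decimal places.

s_2 = 2.8000 − 7.0520·(2.8000 − 2.5000) / (7.0520 − (-1.0750))
   = 2.8000 − (2.115600)/(8.127000) = 2.539683

2.5397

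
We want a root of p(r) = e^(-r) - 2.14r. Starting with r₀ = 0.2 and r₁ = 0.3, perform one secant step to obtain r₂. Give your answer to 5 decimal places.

p(0.2) = 0.3907308, p(0.3) = 0.0988182
r₂ = 0.3000000 − 0.0988182·(0.3000000 − 0.2000000) / (0.0988182 − 0.3907308) = 0.3000000 − (0.0098818)/(-0.2919125) = 0.3338520

0.33385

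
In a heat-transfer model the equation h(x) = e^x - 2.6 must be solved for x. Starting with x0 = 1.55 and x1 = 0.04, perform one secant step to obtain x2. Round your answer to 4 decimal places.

0.6814

h(1.55) = 2.111470, h(0.04) = -1.559189
x2 = 0.040000 − (-1.559189)·(0.040000 − 1.550000) / (-1.559189 − 2.111470) = 0.040000 − (2.354376)/(-3.670659) = 0.681404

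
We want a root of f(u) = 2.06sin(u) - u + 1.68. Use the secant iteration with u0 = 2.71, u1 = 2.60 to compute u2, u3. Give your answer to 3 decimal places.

f(2.71) = -0.16827, f(2.60) = 0.14193
u2 = 2.60000 − 0.14193·(2.60000 − 2.71000) / (0.14193 − (-0.16827)) = 2.60000 − (-0.01561)/(0.31020) = 2.65033
f(2.65033) = 0.00145
u3 = 2.65033 − 0.00145·(2.65033 − 2.60000) / (0.00145 − 0.14193) = 2.65033 − (0.00007)/(-0.14048) = 2.65085

2.650, 2.651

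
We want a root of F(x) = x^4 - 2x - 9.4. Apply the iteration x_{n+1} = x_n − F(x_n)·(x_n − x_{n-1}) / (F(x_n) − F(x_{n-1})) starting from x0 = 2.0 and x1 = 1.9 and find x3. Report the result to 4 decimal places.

1.9066

F(2.0) = 2.600000, F(1.9) = -0.167900
x2 = 1.900000 − (-0.167900)·(1.900000 − 2.000000) / (-0.167900 − 2.600000) = 1.900000 − (0.016790)/(-2.767900) = 1.906066
F(1.906066) = -0.012807
x3 = 1.906066 − (-0.012807)·(1.906066 − 1.900000) / (-0.012807 − (-0.167900)) = 1.906066 − (-0.000078)/(0.155093) = 1.906567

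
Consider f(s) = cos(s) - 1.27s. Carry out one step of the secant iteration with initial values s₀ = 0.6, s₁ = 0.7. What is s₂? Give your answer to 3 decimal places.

f(0.6) = 0.06334, f(0.7) = -0.12416
s₂ = 0.70000 − (-0.12416)·(0.70000 − 0.60000) / (-0.12416 − 0.06334) = 0.70000 − (-0.01242)/(-0.18749) = 0.63378

0.634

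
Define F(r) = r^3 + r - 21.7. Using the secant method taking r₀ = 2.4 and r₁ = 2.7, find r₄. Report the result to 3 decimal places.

2.670

F(2.4) = -5.47600, F(2.7) = 0.68300
r₂ = 2.70000 − 0.68300·(2.70000 − 2.40000) / (0.68300 − (-5.47600)) = 2.70000 − (0.20490)/(6.15900) = 2.66673
F(2.66673) = -0.06892
r₃ = 2.66673 − (-0.06892)·(2.66673 − 2.70000) / (-0.06892 − 0.68300) = 2.66673 − (0.00229)/(-0.75192) = 2.66978
F(2.66978) = -0.00074
r₄ = 2.66978 − (-0.00074)·(2.66978 − 2.66673) / (-0.00074 − (-0.06892)) = 2.66978 − (0.00000)/(0.06818) = 2.66981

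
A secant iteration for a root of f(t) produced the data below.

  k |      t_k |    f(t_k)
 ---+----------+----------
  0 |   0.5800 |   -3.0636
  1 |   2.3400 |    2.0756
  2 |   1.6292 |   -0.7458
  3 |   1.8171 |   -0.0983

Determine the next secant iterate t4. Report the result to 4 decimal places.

t4 = 1.8171 − (-0.0983)·(1.8171 − 1.6292) / (-0.0983 − (-0.7458))
   = 1.8171 − (-0.018471)/(0.647500) = 1.845626

1.8456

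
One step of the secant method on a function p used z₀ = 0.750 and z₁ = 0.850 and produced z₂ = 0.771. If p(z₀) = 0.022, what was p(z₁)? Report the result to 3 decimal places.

-0.083

The secant line through (0.750, 0.022) and (0.850, p(z₁)) crosses zero at z₂ = 0.771.
So (0.750, 0.022), (0.850, p(z₁)), (0.771, 0) are collinear:
p(z₁) = 0.022 · (0.850 − 0.771) / (0.750 − 0.771) = 0.022 · (0.07900)/(-0.02100) = -0.08276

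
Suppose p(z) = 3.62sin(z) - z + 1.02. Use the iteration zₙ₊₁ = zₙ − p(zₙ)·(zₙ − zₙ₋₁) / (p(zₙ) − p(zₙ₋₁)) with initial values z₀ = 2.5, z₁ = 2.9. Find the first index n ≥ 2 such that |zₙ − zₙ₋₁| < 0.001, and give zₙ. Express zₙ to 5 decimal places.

n = 4, zₙ = 2.66872

p(2.5) = 0.6864692, p(2.9) = -1.0139174
z₂ = 2.9000000 − (-1.0139174)·(0.4000000)/(-1.7003866) = 2.6614854;  |Δ| = 0.2385146
p(2.6614854) = 0.0304994
z₃ = 2.6614854 − 0.0304994·(-0.2385146)/(1.0444169) = 2.6684506;  |Δ| = 0.0069652
p(2.6684506) = 0.0011304
z₄ = 2.6684506 − 0.0011304·(0.0069652)/(-0.0293690) = 2.6687187;  |Δ| = 0.0002681
|z₄ − z₃| = 0.0002681 < 0.001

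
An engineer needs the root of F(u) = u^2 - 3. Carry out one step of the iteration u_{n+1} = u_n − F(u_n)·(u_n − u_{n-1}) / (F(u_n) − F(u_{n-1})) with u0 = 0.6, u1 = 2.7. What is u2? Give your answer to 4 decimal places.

1.4000

F(0.6) = -2.640000, F(2.7) = 4.290000
u2 = 2.700000 − 4.290000·(2.700000 − 0.600000) / (4.290000 − (-2.640000)) = 2.700000 − (9.009000)/(6.930000) = 1.400000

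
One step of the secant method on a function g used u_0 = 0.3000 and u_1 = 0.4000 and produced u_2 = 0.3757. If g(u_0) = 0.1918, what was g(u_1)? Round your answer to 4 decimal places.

-0.0616

The secant line through (0.3000, 0.1918) and (0.4000, g(u_1)) crosses zero at u_2 = 0.3757.
So (0.3000, 0.1918), (0.4000, g(u_1)), (0.3757, 0) are collinear:
g(u_1) = 0.1918 · (0.4000 − 0.3757) / (0.3000 − 0.3757) = 0.1918 · (0.024300)/(-0.075700) = -0.061569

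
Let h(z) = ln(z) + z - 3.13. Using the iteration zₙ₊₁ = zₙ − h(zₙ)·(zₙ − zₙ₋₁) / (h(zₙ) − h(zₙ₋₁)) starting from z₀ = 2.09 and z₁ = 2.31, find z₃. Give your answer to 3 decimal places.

h(2.09) = -0.30284, h(2.31) = 0.01725
z₂ = 2.31000 − 0.01725·(2.31000 − 2.09000) / (0.01725 − (-0.30284)) = 2.31000 − (0.00379)/(0.32008) = 2.29815
h(2.29815) = 0.00025
z₃ = 2.29815 − 0.00025·(2.29815 − 2.31000) / (0.00025 − 0.01725) = 2.29815 − (0.00000)/(-0.01700) = 2.29797

2.298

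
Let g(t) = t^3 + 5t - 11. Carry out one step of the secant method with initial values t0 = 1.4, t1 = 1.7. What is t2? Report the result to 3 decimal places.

1.503

g(1.4) = -1.25600, g(1.7) = 2.41300
t2 = 1.70000 − 2.41300·(1.70000 − 1.40000) / (2.41300 − (-1.25600)) = 1.70000 − (0.72390)/(3.66900) = 1.50270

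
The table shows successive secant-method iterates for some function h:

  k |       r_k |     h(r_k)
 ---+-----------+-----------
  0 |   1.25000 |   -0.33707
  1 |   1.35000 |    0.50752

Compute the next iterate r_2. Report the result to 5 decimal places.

1.28991

r_2 = 1.35000 − 0.50752·(1.35000 − 1.25000) / (0.50752 − (-0.33707))
   = 1.35000 − (0.0507520)/(0.8445900) = 1.2899093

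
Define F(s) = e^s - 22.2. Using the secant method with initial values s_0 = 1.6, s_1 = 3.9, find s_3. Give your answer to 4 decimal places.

F(1.6) = -17.246968, F(3.9) = 27.202449
s_2 = 3.900000 − 27.202449·(3.900000 − 1.600000) / (27.202449 − (-17.246968)) = 3.900000 − (62.565633)/(44.449417) = 2.492431
F(2.492431) = -10.109371
s_3 = 2.492431 − (-10.109371)·(2.492431 − 3.900000) / (-10.109371 − 27.202449) = 2.492431 − (14.229639)/(-37.311820) = 2.873802

2.8738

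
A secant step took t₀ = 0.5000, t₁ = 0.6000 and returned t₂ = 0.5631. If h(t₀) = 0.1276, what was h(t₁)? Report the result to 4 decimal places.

-0.0746

The secant line through (0.5000, 0.1276) and (0.6000, h(t₁)) crosses zero at t₂ = 0.5631.
So (0.5000, 0.1276), (0.6000, h(t₁)), (0.5631, 0) are collinear:
h(t₁) = 0.1276 · (0.6000 − 0.5631) / (0.5000 − 0.5631) = 0.1276 · (0.036900)/(-0.063100) = -0.074619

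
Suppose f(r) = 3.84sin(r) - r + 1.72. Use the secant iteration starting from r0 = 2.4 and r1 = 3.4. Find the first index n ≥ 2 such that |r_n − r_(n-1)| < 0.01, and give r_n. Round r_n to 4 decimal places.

n = 4, r_n = 2.8444

f(2.4) = 1.913779, f(3.4) = -2.661278
r2 = 3.400000 − (-2.661278)·(1.000000)/(-4.575056) = 2.818307;  |Δ| = 0.581693
f(2.818307) = 0.121598
r3 = 2.818307 − 0.121598·(-0.581693)/(2.782876) = 2.843724;  |Δ| = 0.025417
f(2.843724) = 0.003251
r4 = 2.843724 − 0.003251·(0.025417)/(-0.118347) = 2.844422;  |Δ| = 0.000698
|r4 − r3| = 0.000698 < 0.01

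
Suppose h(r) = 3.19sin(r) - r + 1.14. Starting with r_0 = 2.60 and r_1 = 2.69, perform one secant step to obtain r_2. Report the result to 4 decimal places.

h(2.60) = 0.184449, h(2.69) = -0.157887
r_2 = 2.690000 − (-0.157887)·(2.690000 − 2.600000) / (-0.157887 − 0.184449) = 2.690000 − (-0.014210)/(-0.342336) = 2.648492

2.6485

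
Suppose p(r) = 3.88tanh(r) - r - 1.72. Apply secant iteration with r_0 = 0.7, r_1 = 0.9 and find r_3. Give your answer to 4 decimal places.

p(0.7) = -0.075053, p(0.9) = 0.159236
r_2 = 0.900000 − 0.159236·(0.900000 − 0.700000) / (0.159236 − (-0.075053)) = 0.900000 − (0.031847)/(0.234289) = 0.764069
p(0.764069) = 0.012584
r_3 = 0.764069 − 0.012584·(0.764069 − 0.900000) / (0.012584 − 0.159236) = 0.764069 − (-0.001711)/(-0.146651) = 0.752404

0.7524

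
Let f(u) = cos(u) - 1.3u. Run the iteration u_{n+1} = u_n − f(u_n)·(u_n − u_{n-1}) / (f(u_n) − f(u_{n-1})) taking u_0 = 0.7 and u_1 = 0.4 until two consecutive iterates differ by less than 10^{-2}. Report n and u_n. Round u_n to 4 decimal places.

f(0.7) = -0.145158, f(0.4) = 0.401061
u_2 = 0.400000 − 0.401061·(-0.300000)/(0.546219) = 0.620275;  |Δ| = 0.220275
f(0.620275) = 0.007361
u_3 = 0.620275 − 0.007361·(0.220275)/(-0.393700) = 0.624394;  |Δ| = 0.004119
|u_3 − u_2| = 0.004119 < 10^{-2}

n = 3, u_n = 0.6244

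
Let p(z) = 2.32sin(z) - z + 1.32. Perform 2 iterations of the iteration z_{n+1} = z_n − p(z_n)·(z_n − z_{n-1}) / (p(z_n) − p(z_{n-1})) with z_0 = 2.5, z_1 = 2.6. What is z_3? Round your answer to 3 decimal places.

2.572

p(2.5) = 0.20846, p(2.6) = -0.08404
z_2 = 2.60000 − (-0.08404)·(2.60000 − 2.50000) / (-0.08404 − 0.20846) = 2.60000 − (-0.00840)/(-0.29249) = 2.57127
p(2.57127) = 0.00131
z_3 = 2.57127 − 0.00131·(2.57127 − 2.60000) / (0.00131 − (-0.08404)) = 2.57127 − (-0.00004)/(0.08535) = 2.57171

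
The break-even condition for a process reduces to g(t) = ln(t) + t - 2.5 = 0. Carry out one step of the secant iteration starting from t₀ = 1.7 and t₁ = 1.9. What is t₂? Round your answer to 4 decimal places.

1.8731

g(1.7) = -0.269372, g(1.9) = 0.041854
t₂ = 1.900000 − 0.041854·(1.900000 − 1.700000) / (0.041854 − (-0.269372)) = 1.900000 − (0.008371)/(0.311226) = 1.873104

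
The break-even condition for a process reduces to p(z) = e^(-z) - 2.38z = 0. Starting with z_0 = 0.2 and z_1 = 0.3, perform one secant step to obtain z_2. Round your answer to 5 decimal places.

0.30849

p(0.2) = 0.3427308, p(0.3) = 0.0268182
z_2 = 0.3000000 − 0.0268182·(0.3000000 − 0.2000000) / (0.0268182 − 0.3427308) = 0.3000000 − (0.0026818)/(-0.3159125) = 0.3084891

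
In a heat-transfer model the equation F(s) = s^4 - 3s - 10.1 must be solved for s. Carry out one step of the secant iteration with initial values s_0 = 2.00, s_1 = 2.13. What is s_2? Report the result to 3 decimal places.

2.003

F(2.00) = -0.10000, F(2.13) = 4.09346
s_2 = 2.13000 − 4.09346·(2.13000 − 2.00000) / (4.09346 − (-0.10000)) = 2.13000 − (0.53215)/(4.19346) = 2.00310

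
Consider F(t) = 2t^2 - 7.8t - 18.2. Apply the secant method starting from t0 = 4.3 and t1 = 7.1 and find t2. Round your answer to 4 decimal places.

F(4.3) = -14.760000, F(7.1) = 27.240000
t2 = 7.100000 − 27.240000·(7.100000 − 4.300000) / (27.240000 − (-14.760000)) = 7.100000 − (76.272000)/(42.000000) = 5.284000

5.2840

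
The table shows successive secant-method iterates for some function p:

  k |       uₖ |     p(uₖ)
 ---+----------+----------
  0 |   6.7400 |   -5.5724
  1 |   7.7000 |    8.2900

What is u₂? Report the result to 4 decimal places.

7.1259

u₂ = 7.7000 − 8.2900·(7.7000 − 6.7400) / (8.2900 − (-5.5724))
   = 7.7000 − (7.958400)/(13.862400) = 7.125900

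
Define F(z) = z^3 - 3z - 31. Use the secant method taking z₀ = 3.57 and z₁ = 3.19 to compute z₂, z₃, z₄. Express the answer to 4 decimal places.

F(3.57) = 3.789293, F(3.19) = -8.108241
z₂ = 3.190000 − (-8.108241)·(3.190000 − 3.570000) / (-8.108241 − 3.789293) = 3.190000 − (3.081132)/(-11.897534) = 3.448972
F(3.448972) = -0.319978
z₃ = 3.448972 − (-0.319978)·(3.448972 − 3.190000) / (-0.319978 − (-8.108241)) = 3.448972 − (-0.082865)/(7.788263) = 3.459612
F(3.459612) = 0.028969
z₄ = 3.459612 − 0.028969·(3.459612 − 3.448972) / (0.028969 − (-0.319978)) = 3.459612 − (0.000308)/(0.348947) = 3.458729

3.4490, 3.4596, 3.4587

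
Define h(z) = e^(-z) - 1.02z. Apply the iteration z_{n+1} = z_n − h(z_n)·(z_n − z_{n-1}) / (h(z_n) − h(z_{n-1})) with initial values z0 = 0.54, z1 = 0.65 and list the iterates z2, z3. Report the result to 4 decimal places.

0.5603, 0.5600

h(0.54) = 0.031948, h(0.65) = -0.140954
z2 = 0.650000 − (-0.140954)·(0.650000 − 0.540000) / (-0.140954 − 0.031948) = 0.650000 − (-0.015505)/(-0.172902) = 0.560325
h(0.560325) = -0.000509
z3 = 0.560325 − (-0.000509)·(0.560325 − 0.650000) / (-0.000509 − (-0.140954)) = 0.560325 − (0.000046)/(0.140446) = 0.560001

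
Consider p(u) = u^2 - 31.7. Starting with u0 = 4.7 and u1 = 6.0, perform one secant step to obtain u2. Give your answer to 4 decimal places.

p(4.7) = -9.610000, p(6.0) = 4.300000
u2 = 6.000000 − 4.300000·(6.000000 − 4.700000) / (4.300000 − (-9.610000)) = 6.000000 − (5.590000)/(13.910000) = 5.598131

5.5981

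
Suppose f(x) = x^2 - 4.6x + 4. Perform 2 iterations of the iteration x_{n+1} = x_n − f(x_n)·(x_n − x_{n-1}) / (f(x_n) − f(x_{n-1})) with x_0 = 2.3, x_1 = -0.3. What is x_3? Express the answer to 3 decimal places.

f(2.3) = -1.29000, f(-0.3) = 5.47000
x_2 = -0.30000 − 5.47000·(-0.30000 − 2.30000) / (5.47000 − (-1.29000)) = -0.30000 − (-14.22200)/(6.76000) = 1.80385
f(1.80385) = -1.04383
x_3 = 1.80385 − (-1.04383)·(1.80385 − (-0.30000)) / (-1.04383 − 5.47000) = 1.80385 − (-2.19606)/(-6.51383) = 1.46671

1.467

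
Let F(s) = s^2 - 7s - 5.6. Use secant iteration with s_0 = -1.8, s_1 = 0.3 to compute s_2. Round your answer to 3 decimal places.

F(-1.8) = 10.24000, F(0.3) = -7.61000
s_2 = 0.30000 − (-7.61000)·(0.30000 − (-1.80000)) / (-7.61000 − 10.24000) = 0.30000 − (-15.98100)/(-17.85000) = -0.59529

-0.595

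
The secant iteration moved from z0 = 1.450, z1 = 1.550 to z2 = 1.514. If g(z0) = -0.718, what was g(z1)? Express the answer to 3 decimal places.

The secant line through (1.450, -0.718) and (1.550, g(z1)) crosses zero at z2 = 1.514.
So (1.450, -0.718), (1.550, g(z1)), (1.514, 0) are collinear:
g(z1) = -0.718 · (1.550 − 1.514) / (1.450 − 1.514) = -0.718 · (0.03600)/(-0.06400) = 0.40387

0.404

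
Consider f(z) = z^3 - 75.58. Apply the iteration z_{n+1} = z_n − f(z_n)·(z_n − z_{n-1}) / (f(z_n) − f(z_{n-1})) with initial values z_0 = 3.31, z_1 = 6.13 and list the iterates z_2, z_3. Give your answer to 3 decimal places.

3.881, 4.105

f(3.31) = -39.31531, f(6.13) = 154.76640
z_2 = 6.13000 − 154.76640·(6.13000 − 3.31000) / (154.76640 − (-39.31531)) = 6.13000 − (436.44124)/(194.08171) = 3.88125
f(3.88125) = -17.11246
z_3 = 3.88125 − (-17.11246)·(3.88125 − 6.13000) / (-17.11246 − 154.76640) = 3.88125 − (38.48164)/(-171.87885) = 4.10514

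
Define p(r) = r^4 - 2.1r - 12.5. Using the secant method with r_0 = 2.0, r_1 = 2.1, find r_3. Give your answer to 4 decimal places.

p(2.0) = -0.700000, p(2.1) = 2.538100
r_2 = 2.100000 − 2.538100·(2.100000 − 2.000000) / (2.538100 − (-0.700000)) = 2.100000 − (0.253810)/(3.238100) = 2.021618
p(2.021618) = -0.042337
r_3 = 2.021618 − (-0.042337)·(2.021618 − 2.100000) / (-0.042337 − 2.538100) = 2.021618 − (0.003318)/(-2.580437) = 2.022904

2.0229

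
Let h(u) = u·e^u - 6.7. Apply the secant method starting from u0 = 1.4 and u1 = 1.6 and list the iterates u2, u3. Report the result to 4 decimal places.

1.4910, 1.4975

h(1.4) = -1.022720, h(1.6) = 1.224852
u2 = 1.600000 − 1.224852·(1.600000 − 1.400000) / (1.224852 − (-1.022720)) = 1.600000 − (0.244970)/(2.247572) = 1.491007
h(1.491007) = -0.077598
u3 = 1.491007 − (-0.077598)·(1.491007 − 1.600000) / (-0.077598 − 1.224852) = 1.491007 − (0.008458)/(-1.302450) = 1.497500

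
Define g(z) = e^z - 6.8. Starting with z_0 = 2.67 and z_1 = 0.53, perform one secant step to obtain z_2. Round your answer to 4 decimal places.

g(2.67) = 7.639969, g(0.53) = -5.101068
z_2 = 0.530000 − (-5.101068)·(0.530000 − 2.670000) / (-5.101068 − 7.639969) = 0.530000 − (10.916285)/(-12.741037) = 1.386782

1.3868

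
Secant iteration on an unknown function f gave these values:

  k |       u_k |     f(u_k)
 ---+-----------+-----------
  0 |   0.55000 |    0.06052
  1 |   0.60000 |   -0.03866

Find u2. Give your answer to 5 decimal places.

u2 = 0.60000 − (-0.03866)·(0.60000 − 0.55000) / (-0.03866 − 0.06052)
   = 0.60000 − (-0.0019330)/(-0.0991800) = 0.5805102

0.58051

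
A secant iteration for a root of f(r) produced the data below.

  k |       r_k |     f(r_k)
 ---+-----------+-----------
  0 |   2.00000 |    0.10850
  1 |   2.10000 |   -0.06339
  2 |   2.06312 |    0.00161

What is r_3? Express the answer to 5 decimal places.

2.06403

r_3 = 2.06312 − 0.00161·(2.06312 − 2.10000) / (0.00161 − (-0.06339))
   = 2.06312 − (-0.0000594)/(0.0650000) = 2.0640335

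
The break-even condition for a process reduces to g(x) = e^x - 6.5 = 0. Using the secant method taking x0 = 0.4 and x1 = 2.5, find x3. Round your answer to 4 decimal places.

1.7258

g(0.4) = -5.008175, g(2.5) = 5.682494
x2 = 2.500000 − 5.682494·(2.500000 − 0.400000) / (5.682494 − (-5.008175)) = 2.500000 − (11.933237)/(10.690669) = 1.383771
g(1.383771) = -2.510082
x3 = 1.383771 − (-2.510082)·(1.383771 − 2.500000) / (-2.510082 − 5.682494) = 1.383771 − (2.801826)/(-8.192576) = 1.725767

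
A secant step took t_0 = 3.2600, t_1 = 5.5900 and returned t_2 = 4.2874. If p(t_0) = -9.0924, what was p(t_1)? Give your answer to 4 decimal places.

11.5279

The secant line through (3.2600, -9.0924) and (5.5900, p(t_1)) crosses zero at t_2 = 4.2874.
So (3.2600, -9.0924), (5.5900, p(t_1)), (4.2874, 0) are collinear:
p(t_1) = -9.0924 · (5.5900 − 4.2874) / (3.2600 − 4.2874) = -9.0924 · (1.302600)/(-1.027400) = 11.527896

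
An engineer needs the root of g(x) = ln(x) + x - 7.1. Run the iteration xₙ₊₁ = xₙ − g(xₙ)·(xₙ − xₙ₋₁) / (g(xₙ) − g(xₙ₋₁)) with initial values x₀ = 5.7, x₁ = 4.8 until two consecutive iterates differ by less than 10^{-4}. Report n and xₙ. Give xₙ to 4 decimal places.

g(5.7) = 0.340466, g(4.8) = -0.731384
x₂ = 4.800000 − (-0.731384)·(-0.900000)/(-1.071850) = 5.414121;  |Δ| = 0.614121
g(5.414121) = 0.003131
x₃ = 5.414121 − 0.003131·(0.614121)/(0.734516) = 5.411503;  |Δ| = 0.002618
g(5.411503) = 0.000030
x₄ = 5.411503 − 0.000030·(-0.002618)/(-0.003102) = 5.411478;  |Δ| = 0.000025
|x₄ − x₃| = 0.000025 < 10^{-4}

n = 4, xₙ = 5.4115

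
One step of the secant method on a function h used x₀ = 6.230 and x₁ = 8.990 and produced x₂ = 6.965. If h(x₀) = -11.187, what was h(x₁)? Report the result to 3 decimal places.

The secant line through (6.230, -11.187) and (8.990, h(x₁)) crosses zero at x₂ = 6.965.
So (6.230, -11.187), (8.990, h(x₁)), (6.965, 0) are collinear:
h(x₁) = -11.187 · (8.990 − 6.965) / (6.230 − 6.965) = -11.187 · (2.02500)/(-0.73500) = 30.82133

30.821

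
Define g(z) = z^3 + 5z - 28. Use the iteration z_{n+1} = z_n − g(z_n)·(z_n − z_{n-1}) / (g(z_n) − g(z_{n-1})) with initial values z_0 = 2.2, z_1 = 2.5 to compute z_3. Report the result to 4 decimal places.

g(2.2) = -6.352000, g(2.5) = 0.125000
z_2 = 2.500000 − 0.125000·(2.500000 − 2.200000) / (0.125000 − (-6.352000)) = 2.500000 − (0.037500)/(6.477000) = 2.494210
g(2.494210) = -0.012255
z_3 = 2.494210 − (-0.012255)·(2.494210 − 2.500000) / (-0.012255 − 0.125000) = 2.494210 − (0.000071)/(-0.137255) = 2.494727

2.4947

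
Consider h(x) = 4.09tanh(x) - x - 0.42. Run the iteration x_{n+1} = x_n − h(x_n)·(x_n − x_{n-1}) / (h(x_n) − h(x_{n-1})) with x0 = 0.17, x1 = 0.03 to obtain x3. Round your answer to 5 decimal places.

0.13706

h(0.17) = 0.0986785, h(0.03) = -0.3273368
x2 = 0.0300000 − (-0.3273368)·(0.0300000 − 0.1700000) / (-0.3273368 − 0.0986785) = 0.0300000 − (0.0458272)/(-0.4260153) = 0.1375716
h(0.1375716) = 0.0015733
x3 = 0.1375716 − 0.0015733·(0.1375716 − 0.0300000) / (0.0015733 − (-0.3273368)) = 0.1375716 − (0.0001692)/(0.3289101) = 0.1370571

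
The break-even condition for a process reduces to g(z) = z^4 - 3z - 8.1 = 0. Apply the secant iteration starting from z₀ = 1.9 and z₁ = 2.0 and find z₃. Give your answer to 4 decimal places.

g(1.9) = -0.767900, g(2.0) = 1.900000
z₂ = 2.000000 − 1.900000·(2.000000 − 1.900000) / (1.900000 − (-0.767900)) = 2.000000 − (0.190000)/(2.667900) = 1.928783
g(1.928783) = -0.046434
z₃ = 1.928783 − (-0.046434)·(1.928783 − 2.000000) / (-0.046434 − 1.900000) = 1.928783 − (0.003307)/(-1.946434) = 1.930482

1.9305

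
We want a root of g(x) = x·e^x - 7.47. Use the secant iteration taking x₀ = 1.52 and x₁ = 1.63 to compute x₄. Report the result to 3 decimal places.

g(1.52) = -0.52022, g(1.63) = 0.84932
x₂ = 1.63000 − 0.84932·(1.63000 − 1.52000) / (0.84932 − (-0.52022)) = 1.63000 − (0.09342)/(1.36953) = 1.56178
g(1.56178) = -0.02448
x₃ = 1.56178 − (-0.02448)·(1.56178 − 1.63000) / (-0.02448 − 0.84932) = 1.56178 − (0.00167)/(-0.87380) = 1.56369
g(1.56369) = -0.00111
x₄ = 1.56369 − (-0.00111)·(1.56369 − 1.56178) / (-0.00111 − (-0.02448)) = 1.56369 − (0.00000)/(0.02337) = 1.56379

1.564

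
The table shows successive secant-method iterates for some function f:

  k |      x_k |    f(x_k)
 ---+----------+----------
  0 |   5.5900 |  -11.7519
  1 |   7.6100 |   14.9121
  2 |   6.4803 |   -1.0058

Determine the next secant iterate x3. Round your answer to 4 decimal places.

x3 = 6.4803 − (-1.0058)·(6.4803 − 7.6100) / (-1.0058 − 14.9121)
   = 6.4803 − (1.136252)/(-15.917900) = 6.551682

6.5517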